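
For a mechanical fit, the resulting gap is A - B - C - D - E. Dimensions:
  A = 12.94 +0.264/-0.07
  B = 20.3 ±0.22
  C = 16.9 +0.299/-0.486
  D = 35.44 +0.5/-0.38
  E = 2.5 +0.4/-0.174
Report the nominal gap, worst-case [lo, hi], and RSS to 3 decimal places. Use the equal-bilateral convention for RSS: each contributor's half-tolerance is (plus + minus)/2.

Stack each dimension's contribution:
  +A: nom +12.940 → Σnom=12.940; wc +0.264/-0.070 → slack +0.264/-0.070; half-tol=0.167, Σhalf²=0.027889
  -B: nom -20.300 → Σnom=-7.360; wc +0.220/-0.220 → slack +0.484/-0.290; half-tol=0.220, Σhalf²=0.076289
  -C: nom -16.900 → Σnom=-24.260; wc +0.486/-0.299 → slack +0.970/-0.589; half-tol=0.392, Σhalf²=0.230345
  -D: nom -35.440 → Σnom=-59.700; wc +0.380/-0.500 → slack +1.350/-1.089; half-tol=0.440, Σhalf²=0.423945
  -E: nom -2.500 → Σnom=-62.200; wc +0.174/-0.400 → slack +1.524/-1.489; half-tol=0.287, Σhalf²=0.506314
Nominal = -62.200. Worst-case = [-62.200 - 1.489, -62.200 + 1.524] = [-63.689, -60.676]. RSS = √0.506314 = 0.712.

nominal=-62.200 wc=[-63.689,-60.676] rss=0.712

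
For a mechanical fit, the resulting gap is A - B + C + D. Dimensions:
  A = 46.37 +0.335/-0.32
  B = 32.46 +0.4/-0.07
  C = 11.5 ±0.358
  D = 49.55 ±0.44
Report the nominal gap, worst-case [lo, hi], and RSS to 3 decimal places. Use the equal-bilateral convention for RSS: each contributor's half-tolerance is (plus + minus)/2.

nominal=74.960 wc=[73.442,76.163] rss=0.696

Stack each dimension's contribution:
  +A: nom +46.370 → Σnom=46.370; wc +0.335/-0.320 → slack +0.335/-0.320; half-tol=0.328, Σhalf²=0.107256
  -B: nom -32.460 → Σnom=13.910; wc +0.070/-0.400 → slack +0.405/-0.720; half-tol=0.235, Σhalf²=0.162481
  +C: nom +11.500 → Σnom=25.410; wc +0.358/-0.358 → slack +0.763/-1.078; half-tol=0.358, Σhalf²=0.290645
  +D: nom +49.550 → Σnom=74.960; wc +0.440/-0.440 → slack +1.203/-1.518; half-tol=0.440, Σhalf²=0.484245
Nominal = 74.960. Worst-case = [74.960 - 1.518, 74.960 + 1.203] = [73.442, 76.163]. RSS = √0.484245 = 0.696.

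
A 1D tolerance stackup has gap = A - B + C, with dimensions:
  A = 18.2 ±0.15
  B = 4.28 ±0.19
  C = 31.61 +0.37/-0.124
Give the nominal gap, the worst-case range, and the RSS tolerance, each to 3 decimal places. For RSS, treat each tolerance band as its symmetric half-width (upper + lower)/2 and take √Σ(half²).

Stack each dimension's contribution:
  +A: nom +18.200 → Σnom=18.200; wc +0.150/-0.150 → slack +0.150/-0.150; half-tol=0.150, Σhalf²=0.022500
  -B: nom -4.280 → Σnom=13.920; wc +0.190/-0.190 → slack +0.340/-0.340; half-tol=0.190, Σhalf²=0.058600
  +C: nom +31.610 → Σnom=45.530; wc +0.370/-0.124 → slack +0.710/-0.464; half-tol=0.247, Σhalf²=0.119609
Nominal = 45.530. Worst-case = [45.530 - 0.464, 45.530 + 0.710] = [45.066, 46.240]. RSS = √0.119609 = 0.346.

nominal=45.530 wc=[45.066,46.240] rss=0.346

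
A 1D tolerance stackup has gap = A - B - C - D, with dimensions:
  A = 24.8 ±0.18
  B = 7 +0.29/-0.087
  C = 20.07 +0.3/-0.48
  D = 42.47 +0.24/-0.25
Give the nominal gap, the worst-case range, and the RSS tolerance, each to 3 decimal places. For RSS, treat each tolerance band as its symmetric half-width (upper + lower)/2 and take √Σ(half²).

nominal=-44.740 wc=[-45.750,-43.743] rss=0.529

Stack each dimension's contribution:
  +A: nom +24.800 → Σnom=24.800; wc +0.180/-0.180 → slack +0.180/-0.180; half-tol=0.180, Σhalf²=0.032400
  -B: nom -7.000 → Σnom=17.800; wc +0.087/-0.290 → slack +0.267/-0.470; half-tol=0.189, Σhalf²=0.067932
  -C: nom -20.070 → Σnom=-2.270; wc +0.480/-0.300 → slack +0.747/-0.770; half-tol=0.390, Σhalf²=0.220032
  -D: nom -42.470 → Σnom=-44.740; wc +0.250/-0.240 → slack +0.997/-1.010; half-tol=0.245, Σhalf²=0.280057
Nominal = -44.740. Worst-case = [-44.740 - 1.010, -44.740 + 0.997] = [-45.750, -43.743]. RSS = √0.280057 = 0.529.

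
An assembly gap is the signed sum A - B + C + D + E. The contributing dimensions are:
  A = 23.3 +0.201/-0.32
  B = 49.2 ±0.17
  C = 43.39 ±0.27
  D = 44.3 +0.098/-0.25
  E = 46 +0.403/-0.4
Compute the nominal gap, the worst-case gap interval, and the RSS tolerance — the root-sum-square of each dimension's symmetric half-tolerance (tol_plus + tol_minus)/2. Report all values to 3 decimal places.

Stack each dimension's contribution:
  +A: nom +23.300 → Σnom=23.300; wc +0.201/-0.320 → slack +0.201/-0.320; half-tol=0.261, Σhalf²=0.067860
  -B: nom -49.200 → Σnom=-25.900; wc +0.170/-0.170 → slack +0.371/-0.490; half-tol=0.170, Σhalf²=0.096760
  +C: nom +43.390 → Σnom=17.490; wc +0.270/-0.270 → slack +0.641/-0.760; half-tol=0.270, Σhalf²=0.169660
  +D: nom +44.300 → Σnom=61.790; wc +0.098/-0.250 → slack +0.739/-1.010; half-tol=0.174, Σhalf²=0.199936
  +E: nom +46.000 → Σnom=107.790; wc +0.403/-0.400 → slack +1.142/-1.410; half-tol=0.402, Σhalf²=0.361139
Nominal = 107.790. Worst-case = [107.790 - 1.410, 107.790 + 1.142] = [106.380, 108.932]. RSS = √0.361139 = 0.601.

nominal=107.790 wc=[106.380,108.932] rss=0.601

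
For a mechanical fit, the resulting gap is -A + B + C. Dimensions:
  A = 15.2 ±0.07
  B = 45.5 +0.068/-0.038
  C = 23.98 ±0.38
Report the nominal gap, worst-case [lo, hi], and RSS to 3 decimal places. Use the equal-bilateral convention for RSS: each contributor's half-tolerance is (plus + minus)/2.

nominal=54.280 wc=[53.792,54.798] rss=0.390

Stack each dimension's contribution:
  -A: nom -15.200 → Σnom=-15.200; wc +0.070/-0.070 → slack +0.070/-0.070; half-tol=0.070, Σhalf²=0.004900
  +B: nom +45.500 → Σnom=30.300; wc +0.068/-0.038 → slack +0.138/-0.108; half-tol=0.053, Σhalf²=0.007709
  +C: nom +23.980 → Σnom=54.280; wc +0.380/-0.380 → slack +0.518/-0.488; half-tol=0.380, Σhalf²=0.152109
Nominal = 54.280. Worst-case = [54.280 - 0.488, 54.280 + 0.518] = [53.792, 54.798]. RSS = √0.152109 = 0.390.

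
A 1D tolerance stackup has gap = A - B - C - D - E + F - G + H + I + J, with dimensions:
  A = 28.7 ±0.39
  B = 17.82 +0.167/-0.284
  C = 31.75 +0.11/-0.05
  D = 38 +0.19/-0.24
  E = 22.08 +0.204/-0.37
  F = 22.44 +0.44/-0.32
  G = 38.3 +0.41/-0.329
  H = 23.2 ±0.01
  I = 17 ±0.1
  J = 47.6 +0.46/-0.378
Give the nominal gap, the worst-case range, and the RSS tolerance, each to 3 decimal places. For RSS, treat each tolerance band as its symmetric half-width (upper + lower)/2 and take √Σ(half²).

Stack each dimension's contribution:
  +A: nom +28.700 → Σnom=28.700; wc +0.390/-0.390 → slack +0.390/-0.390; half-tol=0.390, Σhalf²=0.152100
  -B: nom -17.820 → Σnom=10.880; wc +0.284/-0.167 → slack +0.674/-0.557; half-tol=0.225, Σhalf²=0.202950
  -C: nom -31.750 → Σnom=-20.870; wc +0.050/-0.110 → slack +0.724/-0.667; half-tol=0.080, Σhalf²=0.209350
  -D: nom -38.000 → Σnom=-58.870; wc +0.240/-0.190 → slack +0.964/-0.857; half-tol=0.215, Σhalf²=0.255575
  -E: nom -22.080 → Σnom=-80.950; wc +0.370/-0.204 → slack +1.334/-1.061; half-tol=0.287, Σhalf²=0.337944
  +F: nom +22.440 → Σnom=-58.510; wc +0.440/-0.320 → slack +1.774/-1.381; half-tol=0.380, Σhalf²=0.482344
  -G: nom -38.300 → Σnom=-96.810; wc +0.329/-0.410 → slack +2.103/-1.791; half-tol=0.369, Σhalf²=0.618874
  +H: nom +23.200 → Σnom=-73.610; wc +0.010/-0.010 → slack +2.113/-1.801; half-tol=0.010, Σhalf²=0.618974
  +I: nom +17.000 → Σnom=-56.610; wc +0.100/-0.100 → slack +2.213/-1.901; half-tol=0.100, Σhalf²=0.628974
  +J: nom +47.600 → Σnom=-9.010; wc +0.460/-0.378 → slack +2.673/-2.279; half-tol=0.419, Σhalf²=0.804535
Nominal = -9.010. Worst-case = [-9.010 - 2.279, -9.010 + 2.673] = [-11.289, -6.337]. RSS = √0.804535 = 0.897.

nominal=-9.010 wc=[-11.289,-6.337] rss=0.897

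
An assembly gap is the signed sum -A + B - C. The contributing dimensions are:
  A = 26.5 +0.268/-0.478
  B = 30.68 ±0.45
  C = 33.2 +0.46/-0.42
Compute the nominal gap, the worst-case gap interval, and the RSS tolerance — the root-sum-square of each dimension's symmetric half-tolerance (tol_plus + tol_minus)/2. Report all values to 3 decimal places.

nominal=-29.020 wc=[-30.198,-27.672] rss=0.732

Stack each dimension's contribution:
  -A: nom -26.500 → Σnom=-26.500; wc +0.478/-0.268 → slack +0.478/-0.268; half-tol=0.373, Σhalf²=0.139129
  +B: nom +30.680 → Σnom=4.180; wc +0.450/-0.450 → slack +0.928/-0.718; half-tol=0.450, Σhalf²=0.341629
  -C: nom -33.200 → Σnom=-29.020; wc +0.420/-0.460 → slack +1.348/-1.178; half-tol=0.440, Σhalf²=0.535229
Nominal = -29.020. Worst-case = [-29.020 - 1.178, -29.020 + 1.348] = [-30.198, -27.672]. RSS = √0.535229 = 0.732.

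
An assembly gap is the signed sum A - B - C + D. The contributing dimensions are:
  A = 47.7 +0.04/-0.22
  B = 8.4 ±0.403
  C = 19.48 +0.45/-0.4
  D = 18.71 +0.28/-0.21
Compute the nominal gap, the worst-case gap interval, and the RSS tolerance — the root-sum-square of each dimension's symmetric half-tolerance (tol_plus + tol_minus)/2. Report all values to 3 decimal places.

nominal=38.530 wc=[37.247,39.653] rss=0.648

Stack each dimension's contribution:
  +A: nom +47.700 → Σnom=47.700; wc +0.040/-0.220 → slack +0.040/-0.220; half-tol=0.130, Σhalf²=0.016900
  -B: nom -8.400 → Σnom=39.300; wc +0.403/-0.403 → slack +0.443/-0.623; half-tol=0.403, Σhalf²=0.179309
  -C: nom -19.480 → Σnom=19.820; wc +0.400/-0.450 → slack +0.843/-1.073; half-tol=0.425, Σhalf²=0.359934
  +D: nom +18.710 → Σnom=38.530; wc +0.280/-0.210 → slack +1.123/-1.283; half-tol=0.245, Σhalf²=0.419959
Nominal = 38.530. Worst-case = [38.530 - 1.283, 38.530 + 1.123] = [37.247, 39.653]. RSS = √0.419959 = 0.648.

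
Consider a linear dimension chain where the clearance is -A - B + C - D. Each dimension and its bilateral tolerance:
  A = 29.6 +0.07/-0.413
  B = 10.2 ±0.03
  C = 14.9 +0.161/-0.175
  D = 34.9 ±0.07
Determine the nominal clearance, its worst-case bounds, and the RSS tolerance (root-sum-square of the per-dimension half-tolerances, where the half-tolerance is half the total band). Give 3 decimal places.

Stack each dimension's contribution:
  -A: nom -29.600 → Σnom=-29.600; wc +0.413/-0.070 → slack +0.413/-0.070; half-tol=0.241, Σhalf²=0.058322
  -B: nom -10.200 → Σnom=-39.800; wc +0.030/-0.030 → slack +0.443/-0.100; half-tol=0.030, Σhalf²=0.059222
  +C: nom +14.900 → Σnom=-24.900; wc +0.161/-0.175 → slack +0.604/-0.275; half-tol=0.168, Σhalf²=0.087446
  -D: nom -34.900 → Σnom=-59.800; wc +0.070/-0.070 → slack +0.674/-0.345; half-tol=0.070, Σhalf²=0.092346
Nominal = -59.800. Worst-case = [-59.800 - 0.345, -59.800 + 0.674] = [-60.145, -59.126]. RSS = √0.092346 = 0.304.

nominal=-59.800 wc=[-60.145,-59.126] rss=0.304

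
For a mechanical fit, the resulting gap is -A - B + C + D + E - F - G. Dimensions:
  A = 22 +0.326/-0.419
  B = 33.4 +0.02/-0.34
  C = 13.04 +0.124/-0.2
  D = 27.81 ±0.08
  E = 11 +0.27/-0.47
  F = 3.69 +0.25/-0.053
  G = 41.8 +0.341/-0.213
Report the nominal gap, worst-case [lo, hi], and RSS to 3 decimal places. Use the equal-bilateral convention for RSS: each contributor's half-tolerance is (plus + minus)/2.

Stack each dimension's contribution:
  -A: nom -22.000 → Σnom=-22.000; wc +0.419/-0.326 → slack +0.419/-0.326; half-tol=0.372, Σhalf²=0.138756
  -B: nom -33.400 → Σnom=-55.400; wc +0.340/-0.020 → slack +0.759/-0.346; half-tol=0.180, Σhalf²=0.171156
  +C: nom +13.040 → Σnom=-42.360; wc +0.124/-0.200 → slack +0.883/-0.546; half-tol=0.162, Σhalf²=0.197400
  +D: nom +27.810 → Σnom=-14.550; wc +0.080/-0.080 → slack +0.963/-0.626; half-tol=0.080, Σhalf²=0.203800
  +E: nom +11.000 → Σnom=-3.550; wc +0.270/-0.470 → slack +1.233/-1.096; half-tol=0.370, Σhalf²=0.340700
  -F: nom -3.690 → Σnom=-7.240; wc +0.053/-0.250 → slack +1.286/-1.346; half-tol=0.151, Σhalf²=0.363652
  -G: nom -41.800 → Σnom=-49.040; wc +0.213/-0.341 → slack +1.499/-1.687; half-tol=0.277, Σhalf²=0.440381
Nominal = -49.040. Worst-case = [-49.040 - 1.687, -49.040 + 1.499] = [-50.727, -47.541]. RSS = √0.440381 = 0.664.

nominal=-49.040 wc=[-50.727,-47.541] rss=0.664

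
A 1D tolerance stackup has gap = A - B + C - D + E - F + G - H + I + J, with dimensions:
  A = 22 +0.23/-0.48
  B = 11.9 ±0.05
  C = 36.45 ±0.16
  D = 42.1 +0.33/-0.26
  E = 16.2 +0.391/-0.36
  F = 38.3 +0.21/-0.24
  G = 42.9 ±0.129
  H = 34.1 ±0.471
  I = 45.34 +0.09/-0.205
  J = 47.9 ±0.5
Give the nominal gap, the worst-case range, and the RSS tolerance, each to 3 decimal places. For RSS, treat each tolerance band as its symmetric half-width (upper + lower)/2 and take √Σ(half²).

nominal=84.390 wc=[81.495,86.911] rss=0.971

Stack each dimension's contribution:
  +A: nom +22.000 → Σnom=22.000; wc +0.230/-0.480 → slack +0.230/-0.480; half-tol=0.355, Σhalf²=0.126025
  -B: nom -11.900 → Σnom=10.100; wc +0.050/-0.050 → slack +0.280/-0.530; half-tol=0.050, Σhalf²=0.128525
  +C: nom +36.450 → Σnom=46.550; wc +0.160/-0.160 → slack +0.440/-0.690; half-tol=0.160, Σhalf²=0.154125
  -D: nom -42.100 → Σnom=4.450; wc +0.260/-0.330 → slack +0.700/-1.020; half-tol=0.295, Σhalf²=0.241150
  +E: nom +16.200 → Σnom=20.650; wc +0.391/-0.360 → slack +1.091/-1.380; half-tol=0.376, Σhalf²=0.382150
  -F: nom -38.300 → Σnom=-17.650; wc +0.240/-0.210 → slack +1.331/-1.590; half-tol=0.225, Σhalf²=0.432775
  +G: nom +42.900 → Σnom=25.250; wc +0.129/-0.129 → slack +1.460/-1.719; half-tol=0.129, Σhalf²=0.449416
  -H: nom -34.100 → Σnom=-8.850; wc +0.471/-0.471 → slack +1.931/-2.190; half-tol=0.471, Σhalf²=0.671257
  +I: nom +45.340 → Σnom=36.490; wc +0.090/-0.205 → slack +2.021/-2.395; half-tol=0.147, Σhalf²=0.693014
  +J: nom +47.900 → Σnom=84.390; wc +0.500/-0.500 → slack +2.521/-2.895; half-tol=0.500, Σhalf²=0.943014
Nominal = 84.390. Worst-case = [84.390 - 2.895, 84.390 + 2.521] = [81.495, 86.911]. RSS = √0.943014 = 0.971.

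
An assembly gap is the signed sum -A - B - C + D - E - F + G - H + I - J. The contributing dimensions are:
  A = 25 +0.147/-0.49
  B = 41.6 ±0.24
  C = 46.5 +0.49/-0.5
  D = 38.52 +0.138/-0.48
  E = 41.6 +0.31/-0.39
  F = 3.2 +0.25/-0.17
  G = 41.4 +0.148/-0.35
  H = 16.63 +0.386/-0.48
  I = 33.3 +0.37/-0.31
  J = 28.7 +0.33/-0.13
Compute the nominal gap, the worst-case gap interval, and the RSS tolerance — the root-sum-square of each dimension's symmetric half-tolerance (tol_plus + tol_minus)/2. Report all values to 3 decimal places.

Stack each dimension's contribution:
  -A: nom -25.000 → Σnom=-25.000; wc +0.490/-0.147 → slack +0.490/-0.147; half-tol=0.319, Σhalf²=0.101442
  -B: nom -41.600 → Σnom=-66.600; wc +0.240/-0.240 → slack +0.730/-0.387; half-tol=0.240, Σhalf²=0.159042
  -C: nom -46.500 → Σnom=-113.100; wc +0.500/-0.490 → slack +1.230/-0.877; half-tol=0.495, Σhalf²=0.404067
  +D: nom +38.520 → Σnom=-74.580; wc +0.138/-0.480 → slack +1.368/-1.357; half-tol=0.309, Σhalf²=0.499548
  -E: nom -41.600 → Σnom=-116.180; wc +0.390/-0.310 → slack +1.758/-1.667; half-tol=0.350, Σhalf²=0.622048
  -F: nom -3.200 → Σnom=-119.380; wc +0.170/-0.250 → slack +1.928/-1.917; half-tol=0.210, Σhalf²=0.666148
  +G: nom +41.400 → Σnom=-77.980; wc +0.148/-0.350 → slack +2.076/-2.267; half-tol=0.249, Σhalf²=0.728149
  -H: nom -16.630 → Σnom=-94.610; wc +0.480/-0.386 → slack +2.556/-2.653; half-tol=0.433, Σhalf²=0.915638
  +I: nom +33.300 → Σnom=-61.310; wc +0.370/-0.310 → slack +2.926/-2.963; half-tol=0.340, Σhalf²=1.031238
  -J: nom -28.700 → Σnom=-90.010; wc +0.130/-0.330 → slack +3.056/-3.293; half-tol=0.230, Σhalf²=1.084138
Nominal = -90.010. Worst-case = [-90.010 - 3.293, -90.010 + 3.056] = [-93.303, -86.954]. RSS = √1.084138 = 1.041.

nominal=-90.010 wc=[-93.303,-86.954] rss=1.041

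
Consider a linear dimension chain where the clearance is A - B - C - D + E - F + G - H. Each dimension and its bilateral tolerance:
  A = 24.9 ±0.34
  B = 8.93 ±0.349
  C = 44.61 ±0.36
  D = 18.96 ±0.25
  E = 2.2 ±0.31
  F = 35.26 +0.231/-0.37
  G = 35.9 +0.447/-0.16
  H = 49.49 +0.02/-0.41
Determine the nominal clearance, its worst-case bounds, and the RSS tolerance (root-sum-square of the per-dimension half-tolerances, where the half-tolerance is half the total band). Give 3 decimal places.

Stack each dimension's contribution:
  +A: nom +24.900 → Σnom=24.900; wc +0.340/-0.340 → slack +0.340/-0.340; half-tol=0.340, Σhalf²=0.115600
  -B: nom -8.930 → Σnom=15.970; wc +0.349/-0.349 → slack +0.689/-0.689; half-tol=0.349, Σhalf²=0.237401
  -C: nom -44.610 → Σnom=-28.640; wc +0.360/-0.360 → slack +1.049/-1.049; half-tol=0.360, Σhalf²=0.367001
  -D: nom -18.960 → Σnom=-47.600; wc +0.250/-0.250 → slack +1.299/-1.299; half-tol=0.250, Σhalf²=0.429501
  +E: nom +2.200 → Σnom=-45.400; wc +0.310/-0.310 → slack +1.609/-1.609; half-tol=0.310, Σhalf²=0.525601
  -F: nom -35.260 → Σnom=-80.660; wc +0.370/-0.231 → slack +1.979/-1.840; half-tol=0.300, Σhalf²=0.615901
  +G: nom +35.900 → Σnom=-44.760; wc +0.447/-0.160 → slack +2.426/-2.000; half-tol=0.303, Σhalf²=0.708013
  -H: nom -49.490 → Σnom=-94.250; wc +0.410/-0.020 → slack +2.836/-2.020; half-tol=0.215, Σhalf²=0.754238
Nominal = -94.250. Worst-case = [-94.250 - 2.020, -94.250 + 2.836] = [-96.270, -91.414]. RSS = √0.754238 = 0.868.

nominal=-94.250 wc=[-96.270,-91.414] rss=0.868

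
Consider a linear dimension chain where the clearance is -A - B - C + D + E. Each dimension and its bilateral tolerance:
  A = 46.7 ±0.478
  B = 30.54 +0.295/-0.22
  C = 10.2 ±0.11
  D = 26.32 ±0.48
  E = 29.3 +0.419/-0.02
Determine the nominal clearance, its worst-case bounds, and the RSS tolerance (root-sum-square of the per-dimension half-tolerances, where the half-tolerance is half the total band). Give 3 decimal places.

Stack each dimension's contribution:
  -A: nom -46.700 → Σnom=-46.700; wc +0.478/-0.478 → slack +0.478/-0.478; half-tol=0.478, Σhalf²=0.228484
  -B: nom -30.540 → Σnom=-77.240; wc +0.220/-0.295 → slack +0.698/-0.773; half-tol=0.258, Σhalf²=0.294790
  -C: nom -10.200 → Σnom=-87.440; wc +0.110/-0.110 → slack +0.808/-0.883; half-tol=0.110, Σhalf²=0.306890
  +D: nom +26.320 → Σnom=-61.120; wc +0.480/-0.480 → slack +1.288/-1.363; half-tol=0.480, Σhalf²=0.537290
  +E: nom +29.300 → Σnom=-31.820; wc +0.419/-0.020 → slack +1.707/-1.383; half-tol=0.220, Σhalf²=0.585471
Nominal = -31.820. Worst-case = [-31.820 - 1.383, -31.820 + 1.707] = [-33.203, -30.113]. RSS = √0.585471 = 0.765.

nominal=-31.820 wc=[-33.203,-30.113] rss=0.765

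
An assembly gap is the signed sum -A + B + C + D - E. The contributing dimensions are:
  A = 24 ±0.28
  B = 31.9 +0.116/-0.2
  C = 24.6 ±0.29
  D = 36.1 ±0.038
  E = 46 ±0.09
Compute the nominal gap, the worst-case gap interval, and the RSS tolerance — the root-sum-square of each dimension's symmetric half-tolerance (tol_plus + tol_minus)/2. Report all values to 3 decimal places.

Stack each dimension's contribution:
  -A: nom -24.000 → Σnom=-24.000; wc +0.280/-0.280 → slack +0.280/-0.280; half-tol=0.280, Σhalf²=0.078400
  +B: nom +31.900 → Σnom=7.900; wc +0.116/-0.200 → slack +0.396/-0.480; half-tol=0.158, Σhalf²=0.103364
  +C: nom +24.600 → Σnom=32.500; wc +0.290/-0.290 → slack +0.686/-0.770; half-tol=0.290, Σhalf²=0.187464
  +D: nom +36.100 → Σnom=68.600; wc +0.038/-0.038 → slack +0.724/-0.808; half-tol=0.038, Σhalf²=0.188908
  -E: nom -46.000 → Σnom=22.600; wc +0.090/-0.090 → slack +0.814/-0.898; half-tol=0.090, Σhalf²=0.197008
Nominal = 22.600. Worst-case = [22.600 - 0.898, 22.600 + 0.814] = [21.702, 23.414]. RSS = √0.197008 = 0.444.

nominal=22.600 wc=[21.702,23.414] rss=0.444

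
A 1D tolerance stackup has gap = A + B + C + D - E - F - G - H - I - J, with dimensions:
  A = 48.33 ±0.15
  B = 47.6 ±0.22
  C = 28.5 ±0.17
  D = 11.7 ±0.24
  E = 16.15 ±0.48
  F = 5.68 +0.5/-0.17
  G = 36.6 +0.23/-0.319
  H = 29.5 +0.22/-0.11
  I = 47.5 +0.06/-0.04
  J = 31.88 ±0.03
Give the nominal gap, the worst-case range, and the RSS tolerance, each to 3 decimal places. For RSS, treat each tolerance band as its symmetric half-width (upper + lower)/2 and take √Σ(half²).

nominal=-31.180 wc=[-33.480,-29.251] rss=0.778

Stack each dimension's contribution:
  +A: nom +48.330 → Σnom=48.330; wc +0.150/-0.150 → slack +0.150/-0.150; half-tol=0.150, Σhalf²=0.022500
  +B: nom +47.600 → Σnom=95.930; wc +0.220/-0.220 → slack +0.370/-0.370; half-tol=0.220, Σhalf²=0.070900
  +C: nom +28.500 → Σnom=124.430; wc +0.170/-0.170 → slack +0.540/-0.540; half-tol=0.170, Σhalf²=0.099800
  +D: nom +11.700 → Σnom=136.130; wc +0.240/-0.240 → slack +0.780/-0.780; half-tol=0.240, Σhalf²=0.157400
  -E: nom -16.150 → Σnom=119.980; wc +0.480/-0.480 → slack +1.260/-1.260; half-tol=0.480, Σhalf²=0.387800
  -F: nom -5.680 → Σnom=114.300; wc +0.170/-0.500 → slack +1.430/-1.760; half-tol=0.335, Σhalf²=0.500025
  -G: nom -36.600 → Σnom=77.700; wc +0.319/-0.230 → slack +1.749/-1.990; half-tol=0.275, Σhalf²=0.575375
  -H: nom -29.500 → Σnom=48.200; wc +0.110/-0.220 → slack +1.859/-2.210; half-tol=0.165, Σhalf²=0.602600
  -I: nom -47.500 → Σnom=0.700; wc +0.040/-0.060 → slack +1.899/-2.270; half-tol=0.050, Σhalf²=0.605100
  -J: nom -31.880 → Σnom=-31.180; wc +0.030/-0.030 → slack +1.929/-2.300; half-tol=0.030, Σhalf²=0.606000
Nominal = -31.180. Worst-case = [-31.180 - 2.300, -31.180 + 1.929] = [-33.480, -29.251]. RSS = √0.606000 = 0.778.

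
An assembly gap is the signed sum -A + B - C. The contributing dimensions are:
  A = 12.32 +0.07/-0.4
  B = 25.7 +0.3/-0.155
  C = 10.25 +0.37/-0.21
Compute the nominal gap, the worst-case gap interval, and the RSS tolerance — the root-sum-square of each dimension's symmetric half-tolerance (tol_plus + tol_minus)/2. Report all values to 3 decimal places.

nominal=3.130 wc=[2.535,4.040] rss=0.437

Stack each dimension's contribution:
  -A: nom -12.320 → Σnom=-12.320; wc +0.400/-0.070 → slack +0.400/-0.070; half-tol=0.235, Σhalf²=0.055225
  +B: nom +25.700 → Σnom=13.380; wc +0.300/-0.155 → slack +0.700/-0.225; half-tol=0.227, Σhalf²=0.106981
  -C: nom -10.250 → Σnom=3.130; wc +0.210/-0.370 → slack +0.910/-0.595; half-tol=0.290, Σhalf²=0.191081
Nominal = 3.130. Worst-case = [3.130 - 0.595, 3.130 + 0.910] = [2.535, 4.040]. RSS = √0.191081 = 0.437.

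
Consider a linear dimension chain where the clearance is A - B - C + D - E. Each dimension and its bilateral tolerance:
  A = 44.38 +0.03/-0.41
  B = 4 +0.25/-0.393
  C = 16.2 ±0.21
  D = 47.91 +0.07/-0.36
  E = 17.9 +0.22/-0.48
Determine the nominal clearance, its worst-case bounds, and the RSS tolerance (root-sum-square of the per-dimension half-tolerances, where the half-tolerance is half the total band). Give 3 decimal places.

nominal=54.190 wc=[52.740,55.373] rss=0.604

Stack each dimension's contribution:
  +A: nom +44.380 → Σnom=44.380; wc +0.030/-0.410 → slack +0.030/-0.410; half-tol=0.220, Σhalf²=0.048400
  -B: nom -4.000 → Σnom=40.380; wc +0.393/-0.250 → slack +0.423/-0.660; half-tol=0.322, Σhalf²=0.151762
  -C: nom -16.200 → Σnom=24.180; wc +0.210/-0.210 → slack +0.633/-0.870; half-tol=0.210, Σhalf²=0.195862
  +D: nom +47.910 → Σnom=72.090; wc +0.070/-0.360 → slack +0.703/-1.230; half-tol=0.215, Σhalf²=0.242087
  -E: nom -17.900 → Σnom=54.190; wc +0.480/-0.220 → slack +1.183/-1.450; half-tol=0.350, Σhalf²=0.364587
Nominal = 54.190. Worst-case = [54.190 - 1.450, 54.190 + 1.183] = [52.740, 55.373]. RSS = √0.364587 = 0.604.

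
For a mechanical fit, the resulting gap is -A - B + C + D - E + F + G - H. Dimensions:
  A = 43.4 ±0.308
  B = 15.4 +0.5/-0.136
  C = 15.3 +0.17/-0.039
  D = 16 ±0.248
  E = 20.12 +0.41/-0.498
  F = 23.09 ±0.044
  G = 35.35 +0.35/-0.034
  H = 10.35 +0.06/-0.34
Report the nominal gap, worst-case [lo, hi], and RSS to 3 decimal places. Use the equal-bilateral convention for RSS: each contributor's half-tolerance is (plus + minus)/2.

Stack each dimension's contribution:
  -A: nom -43.400 → Σnom=-43.400; wc +0.308/-0.308 → slack +0.308/-0.308; half-tol=0.308, Σhalf²=0.094864
  -B: nom -15.400 → Σnom=-58.800; wc +0.136/-0.500 → slack +0.444/-0.808; half-tol=0.318, Σhalf²=0.195988
  +C: nom +15.300 → Σnom=-43.500; wc +0.170/-0.039 → slack +0.614/-0.847; half-tol=0.105, Σhalf²=0.206908
  +D: nom +16.000 → Σnom=-27.500; wc +0.248/-0.248 → slack +0.862/-1.095; half-tol=0.248, Σhalf²=0.268412
  -E: nom -20.120 → Σnom=-47.620; wc +0.498/-0.410 → slack +1.360/-1.505; half-tol=0.454, Σhalf²=0.474528
  +F: nom +23.090 → Σnom=-24.530; wc +0.044/-0.044 → slack +1.404/-1.549; half-tol=0.044, Σhalf²=0.476464
  +G: nom +35.350 → Σnom=10.820; wc +0.350/-0.034 → slack +1.754/-1.583; half-tol=0.192, Σhalf²=0.513328
  -H: nom -10.350 → Σnom=0.470; wc +0.340/-0.060 → slack +2.094/-1.643; half-tol=0.200, Σhalf²=0.553328
Nominal = 0.470. Worst-case = [0.470 - 1.643, 0.470 + 2.094] = [-1.173, 2.564]. RSS = √0.553328 = 0.744.

nominal=0.470 wc=[-1.173,2.564] rss=0.744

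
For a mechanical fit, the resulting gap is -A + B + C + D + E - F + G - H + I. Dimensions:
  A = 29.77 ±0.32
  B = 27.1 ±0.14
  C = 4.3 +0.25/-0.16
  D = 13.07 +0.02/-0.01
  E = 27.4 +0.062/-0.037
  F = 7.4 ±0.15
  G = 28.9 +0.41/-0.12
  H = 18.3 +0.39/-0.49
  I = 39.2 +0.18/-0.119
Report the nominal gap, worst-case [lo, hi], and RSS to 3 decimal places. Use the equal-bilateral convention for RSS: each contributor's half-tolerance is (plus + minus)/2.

Stack each dimension's contribution:
  -A: nom -29.770 → Σnom=-29.770; wc +0.320/-0.320 → slack +0.320/-0.320; half-tol=0.320, Σhalf²=0.102400
  +B: nom +27.100 → Σnom=-2.670; wc +0.140/-0.140 → slack +0.460/-0.460; half-tol=0.140, Σhalf²=0.122000
  +C: nom +4.300 → Σnom=1.630; wc +0.250/-0.160 → slack +0.710/-0.620; half-tol=0.205, Σhalf²=0.164025
  +D: nom +13.070 → Σnom=14.700; wc +0.020/-0.010 → slack +0.730/-0.630; half-tol=0.015, Σhalf²=0.164250
  +E: nom +27.400 → Σnom=42.100; wc +0.062/-0.037 → slack +0.792/-0.667; half-tol=0.050, Σhalf²=0.166700
  -F: nom -7.400 → Σnom=34.700; wc +0.150/-0.150 → slack +0.942/-0.817; half-tol=0.150, Σhalf²=0.189200
  +G: nom +28.900 → Σnom=63.600; wc +0.410/-0.120 → slack +1.352/-0.937; half-tol=0.265, Σhalf²=0.259425
  -H: nom -18.300 → Σnom=45.300; wc +0.490/-0.390 → slack +1.842/-1.327; half-tol=0.440, Σhalf²=0.453025
  +I: nom +39.200 → Σnom=84.500; wc +0.180/-0.119 → slack +2.022/-1.446; half-tol=0.149, Σhalf²=0.475376
Nominal = 84.500. Worst-case = [84.500 - 1.446, 84.500 + 2.022] = [83.054, 86.522]. RSS = √0.475376 = 0.689.

nominal=84.500 wc=[83.054,86.522] rss=0.689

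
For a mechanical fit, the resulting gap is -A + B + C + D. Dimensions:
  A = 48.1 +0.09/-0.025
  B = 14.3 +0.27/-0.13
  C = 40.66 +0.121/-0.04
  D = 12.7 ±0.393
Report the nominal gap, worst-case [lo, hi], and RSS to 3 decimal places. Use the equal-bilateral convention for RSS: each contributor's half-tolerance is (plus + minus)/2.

Stack each dimension's contribution:
  -A: nom -48.100 → Σnom=-48.100; wc +0.025/-0.090 → slack +0.025/-0.090; half-tol=0.057, Σhalf²=0.003306
  +B: nom +14.300 → Σnom=-33.800; wc +0.270/-0.130 → slack +0.295/-0.220; half-tol=0.200, Σhalf²=0.043306
  +C: nom +40.660 → Σnom=6.860; wc +0.121/-0.040 → slack +0.416/-0.260; half-tol=0.081, Σhalf²=0.049787
  +D: nom +12.700 → Σnom=19.560; wc +0.393/-0.393 → slack +0.809/-0.653; half-tol=0.393, Σhalf²=0.204236
Nominal = 19.560. Worst-case = [19.560 - 0.653, 19.560 + 0.809] = [18.907, 20.369]. RSS = √0.204236 = 0.452.

nominal=19.560 wc=[18.907,20.369] rss=0.452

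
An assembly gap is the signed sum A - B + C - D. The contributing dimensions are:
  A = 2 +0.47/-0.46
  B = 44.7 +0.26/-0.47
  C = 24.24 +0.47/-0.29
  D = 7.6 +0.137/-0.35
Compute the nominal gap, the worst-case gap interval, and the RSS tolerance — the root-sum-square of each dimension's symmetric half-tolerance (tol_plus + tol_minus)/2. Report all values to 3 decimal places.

Stack each dimension's contribution:
  +A: nom +2.000 → Σnom=2.000; wc +0.470/-0.460 → slack +0.470/-0.460; half-tol=0.465, Σhalf²=0.216225
  -B: nom -44.700 → Σnom=-42.700; wc +0.470/-0.260 → slack +0.940/-0.720; half-tol=0.365, Σhalf²=0.349450
  +C: nom +24.240 → Σnom=-18.460; wc +0.470/-0.290 → slack +1.410/-1.010; half-tol=0.380, Σhalf²=0.493850
  -D: nom -7.600 → Σnom=-26.060; wc +0.350/-0.137 → slack +1.760/-1.147; half-tol=0.243, Σhalf²=0.553142
Nominal = -26.060. Worst-case = [-26.060 - 1.147, -26.060 + 1.760] = [-27.207, -24.300]. RSS = √0.553142 = 0.744.

nominal=-26.060 wc=[-27.207,-24.300] rss=0.744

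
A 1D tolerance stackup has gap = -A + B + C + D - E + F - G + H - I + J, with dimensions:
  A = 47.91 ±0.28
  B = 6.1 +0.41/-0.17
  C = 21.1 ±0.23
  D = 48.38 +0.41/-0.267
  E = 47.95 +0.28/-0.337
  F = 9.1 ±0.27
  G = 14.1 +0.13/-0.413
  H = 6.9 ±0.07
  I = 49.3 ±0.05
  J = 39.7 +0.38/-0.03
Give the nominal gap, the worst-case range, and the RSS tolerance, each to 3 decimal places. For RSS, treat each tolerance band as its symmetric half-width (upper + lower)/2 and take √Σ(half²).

nominal=-27.980 wc=[-29.757,-25.130] rss=0.788

Stack each dimension's contribution:
  -A: nom -47.910 → Σnom=-47.910; wc +0.280/-0.280 → slack +0.280/-0.280; half-tol=0.280, Σhalf²=0.078400
  +B: nom +6.100 → Σnom=-41.810; wc +0.410/-0.170 → slack +0.690/-0.450; half-tol=0.290, Σhalf²=0.162500
  +C: nom +21.100 → Σnom=-20.710; wc +0.230/-0.230 → slack +0.920/-0.680; half-tol=0.230, Σhalf²=0.215400
  +D: nom +48.380 → Σnom=27.670; wc +0.410/-0.267 → slack +1.330/-0.947; half-tol=0.339, Σhalf²=0.329982
  -E: nom -47.950 → Σnom=-20.280; wc +0.337/-0.280 → slack +1.667/-1.227; half-tol=0.308, Σhalf²=0.425155
  +F: nom +9.100 → Σnom=-11.180; wc +0.270/-0.270 → slack +1.937/-1.497; half-tol=0.270, Σhalf²=0.498055
  -G: nom -14.100 → Σnom=-25.280; wc +0.413/-0.130 → slack +2.350/-1.627; half-tol=0.271, Σhalf²=0.571767
  +H: nom +6.900 → Σnom=-18.380; wc +0.070/-0.070 → slack +2.420/-1.697; half-tol=0.070, Σhalf²=0.576667
  -I: nom -49.300 → Σnom=-67.680; wc +0.050/-0.050 → slack +2.470/-1.747; half-tol=0.050, Σhalf²=0.579167
  +J: nom +39.700 → Σnom=-27.980; wc +0.380/-0.030 → slack +2.850/-1.777; half-tol=0.205, Σhalf²=0.621192
Nominal = -27.980. Worst-case = [-27.980 - 1.777, -27.980 + 2.850] = [-29.757, -25.130]. RSS = √0.621192 = 0.788.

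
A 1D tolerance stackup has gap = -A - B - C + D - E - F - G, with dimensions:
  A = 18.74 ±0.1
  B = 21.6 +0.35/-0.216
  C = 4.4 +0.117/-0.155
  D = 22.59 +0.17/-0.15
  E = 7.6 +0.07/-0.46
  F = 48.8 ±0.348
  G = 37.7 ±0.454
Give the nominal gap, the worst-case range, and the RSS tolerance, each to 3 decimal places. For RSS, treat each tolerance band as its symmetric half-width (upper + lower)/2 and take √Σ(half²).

Stack each dimension's contribution:
  -A: nom -18.740 → Σnom=-18.740; wc +0.100/-0.100 → slack +0.100/-0.100; half-tol=0.100, Σhalf²=0.010000
  -B: nom -21.600 → Σnom=-40.340; wc +0.216/-0.350 → slack +0.316/-0.450; half-tol=0.283, Σhalf²=0.090089
  -C: nom -4.400 → Σnom=-44.740; wc +0.155/-0.117 → slack +0.471/-0.567; half-tol=0.136, Σhalf²=0.108585
  +D: nom +22.590 → Σnom=-22.150; wc +0.170/-0.150 → slack +0.641/-0.717; half-tol=0.160, Σhalf²=0.134185
  -E: nom -7.600 → Σnom=-29.750; wc +0.460/-0.070 → slack +1.101/-0.787; half-tol=0.265, Σhalf²=0.204410
  -F: nom -48.800 → Σnom=-78.550; wc +0.348/-0.348 → slack +1.449/-1.135; half-tol=0.348, Σhalf²=0.325514
  -G: nom -37.700 → Σnom=-116.250; wc +0.454/-0.454 → slack +1.903/-1.589; half-tol=0.454, Σhalf²=0.531630
Nominal = -116.250. Worst-case = [-116.250 - 1.589, -116.250 + 1.903] = [-117.839, -114.347]. RSS = √0.531630 = 0.729.

nominal=-116.250 wc=[-117.839,-114.347] rss=0.729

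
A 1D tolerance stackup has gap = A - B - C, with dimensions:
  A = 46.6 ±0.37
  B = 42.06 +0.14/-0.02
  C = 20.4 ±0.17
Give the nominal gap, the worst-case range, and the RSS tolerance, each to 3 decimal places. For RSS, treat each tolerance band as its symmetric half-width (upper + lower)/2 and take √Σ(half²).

nominal=-15.860 wc=[-16.540,-15.300] rss=0.415

Stack each dimension's contribution:
  +A: nom +46.600 → Σnom=46.600; wc +0.370/-0.370 → slack +0.370/-0.370; half-tol=0.370, Σhalf²=0.136900
  -B: nom -42.060 → Σnom=4.540; wc +0.020/-0.140 → slack +0.390/-0.510; half-tol=0.080, Σhalf²=0.143300
  -C: nom -20.400 → Σnom=-15.860; wc +0.170/-0.170 → slack +0.560/-0.680; half-tol=0.170, Σhalf²=0.172200
Nominal = -15.860. Worst-case = [-15.860 - 0.680, -15.860 + 0.560] = [-16.540, -15.300]. RSS = √0.172200 = 0.415.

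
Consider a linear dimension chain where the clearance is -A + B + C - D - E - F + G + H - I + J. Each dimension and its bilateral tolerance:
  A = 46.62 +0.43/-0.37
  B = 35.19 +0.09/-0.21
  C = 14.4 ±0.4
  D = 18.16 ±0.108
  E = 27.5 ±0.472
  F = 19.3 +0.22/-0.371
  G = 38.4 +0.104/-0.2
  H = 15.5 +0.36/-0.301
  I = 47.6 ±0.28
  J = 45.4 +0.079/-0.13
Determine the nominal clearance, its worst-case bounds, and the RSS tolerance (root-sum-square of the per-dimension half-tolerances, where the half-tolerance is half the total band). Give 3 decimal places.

nominal=-10.290 wc=[-13.041,-7.656] rss=0.941

Stack each dimension's contribution:
  -A: nom -46.620 → Σnom=-46.620; wc +0.370/-0.430 → slack +0.370/-0.430; half-tol=0.400, Σhalf²=0.160000
  +B: nom +35.190 → Σnom=-11.430; wc +0.090/-0.210 → slack +0.460/-0.640; half-tol=0.150, Σhalf²=0.182500
  +C: nom +14.400 → Σnom=2.970; wc +0.400/-0.400 → slack +0.860/-1.040; half-tol=0.400, Σhalf²=0.342500
  -D: nom -18.160 → Σnom=-15.190; wc +0.108/-0.108 → slack +0.968/-1.148; half-tol=0.108, Σhalf²=0.354164
  -E: nom -27.500 → Σnom=-42.690; wc +0.472/-0.472 → slack +1.440/-1.620; half-tol=0.472, Σhalf²=0.576948
  -F: nom -19.300 → Σnom=-61.990; wc +0.371/-0.220 → slack +1.811/-1.840; half-tol=0.295, Σhalf²=0.664268
  +G: nom +38.400 → Σnom=-23.590; wc +0.104/-0.200 → slack +1.915/-2.040; half-tol=0.152, Σhalf²=0.687372
  +H: nom +15.500 → Σnom=-8.090; wc +0.360/-0.301 → slack +2.275/-2.341; half-tol=0.331, Σhalf²=0.796602
  -I: nom -47.600 → Σnom=-55.690; wc +0.280/-0.280 → slack +2.555/-2.621; half-tol=0.280, Σhalf²=0.875003
  +J: nom +45.400 → Σnom=-10.290; wc +0.079/-0.130 → slack +2.634/-2.751; half-tol=0.105, Σhalf²=0.885923
Nominal = -10.290. Worst-case = [-10.290 - 2.751, -10.290 + 2.634] = [-13.041, -7.656]. RSS = √0.885923 = 0.941.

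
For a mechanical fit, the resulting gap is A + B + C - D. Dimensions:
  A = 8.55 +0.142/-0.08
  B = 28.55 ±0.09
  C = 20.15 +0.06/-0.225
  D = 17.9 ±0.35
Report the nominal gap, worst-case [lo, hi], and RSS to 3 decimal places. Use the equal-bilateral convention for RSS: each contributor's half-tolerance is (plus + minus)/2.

Stack each dimension's contribution:
  +A: nom +8.550 → Σnom=8.550; wc +0.142/-0.080 → slack +0.142/-0.080; half-tol=0.111, Σhalf²=0.012321
  +B: nom +28.550 → Σnom=37.100; wc +0.090/-0.090 → slack +0.232/-0.170; half-tol=0.090, Σhalf²=0.020421
  +C: nom +20.150 → Σnom=57.250; wc +0.060/-0.225 → slack +0.292/-0.395; half-tol=0.143, Σhalf²=0.040727
  -D: nom -17.900 → Σnom=39.350; wc +0.350/-0.350 → slack +0.642/-0.745; half-tol=0.350, Σhalf²=0.163227
Nominal = 39.350. Worst-case = [39.350 - 0.745, 39.350 + 0.642] = [38.605, 39.992]. RSS = √0.163227 = 0.404.

nominal=39.350 wc=[38.605,39.992] rss=0.404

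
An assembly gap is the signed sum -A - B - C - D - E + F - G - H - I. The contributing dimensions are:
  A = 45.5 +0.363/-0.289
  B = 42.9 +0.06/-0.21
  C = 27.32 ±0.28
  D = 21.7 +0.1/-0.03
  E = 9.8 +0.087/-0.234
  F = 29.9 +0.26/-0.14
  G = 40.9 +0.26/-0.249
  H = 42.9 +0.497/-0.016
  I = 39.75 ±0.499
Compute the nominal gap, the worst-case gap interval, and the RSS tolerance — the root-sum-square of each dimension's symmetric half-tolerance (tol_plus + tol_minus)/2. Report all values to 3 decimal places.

Stack each dimension's contribution:
  -A: nom -45.500 → Σnom=-45.500; wc +0.289/-0.363 → slack +0.289/-0.363; half-tol=0.326, Σhalf²=0.106276
  -B: nom -42.900 → Σnom=-88.400; wc +0.210/-0.060 → slack +0.499/-0.423; half-tol=0.135, Σhalf²=0.124501
  -C: nom -27.320 → Σnom=-115.720; wc +0.280/-0.280 → slack +0.779/-0.703; half-tol=0.280, Σhalf²=0.202901
  -D: nom -21.700 → Σnom=-137.420; wc +0.030/-0.100 → slack +0.809/-0.803; half-tol=0.065, Σhalf²=0.207126
  -E: nom -9.800 → Σnom=-147.220; wc +0.234/-0.087 → slack +1.043/-0.890; half-tol=0.161, Σhalf²=0.232886
  +F: nom +29.900 → Σnom=-117.320; wc +0.260/-0.140 → slack +1.303/-1.030; half-tol=0.200, Σhalf²=0.272886
  -G: nom -40.900 → Σnom=-158.220; wc +0.249/-0.260 → slack +1.552/-1.290; half-tol=0.255, Σhalf²=0.337657
  -H: nom -42.900 → Σnom=-201.120; wc +0.016/-0.497 → slack +1.568/-1.787; half-tol=0.257, Σhalf²=0.403449
  -I: nom -39.750 → Σnom=-240.870; wc +0.499/-0.499 → slack +2.067/-2.286; half-tol=0.499, Σhalf²=0.652450
Nominal = -240.870. Worst-case = [-240.870 - 2.286, -240.870 + 2.067] = [-243.156, -238.803]. RSS = √0.652450 = 0.808.

nominal=-240.870 wc=[-243.156,-238.803] rss=0.808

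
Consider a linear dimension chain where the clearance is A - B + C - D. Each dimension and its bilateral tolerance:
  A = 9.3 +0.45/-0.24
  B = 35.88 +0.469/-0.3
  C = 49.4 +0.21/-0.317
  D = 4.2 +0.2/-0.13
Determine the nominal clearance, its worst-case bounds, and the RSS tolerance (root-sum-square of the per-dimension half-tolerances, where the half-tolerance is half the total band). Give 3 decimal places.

nominal=18.620 wc=[17.394,19.710] rss=0.603

Stack each dimension's contribution:
  +A: nom +9.300 → Σnom=9.300; wc +0.450/-0.240 → slack +0.450/-0.240; half-tol=0.345, Σhalf²=0.119025
  -B: nom -35.880 → Σnom=-26.580; wc +0.300/-0.469 → slack +0.750/-0.709; half-tol=0.384, Σhalf²=0.266865
  +C: nom +49.400 → Σnom=22.820; wc +0.210/-0.317 → slack +0.960/-1.026; half-tol=0.264, Σhalf²=0.336297
  -D: nom -4.200 → Σnom=18.620; wc +0.130/-0.200 → slack +1.090/-1.226; half-tol=0.165, Σhalf²=0.363522
Nominal = 18.620. Worst-case = [18.620 - 1.226, 18.620 + 1.090] = [17.394, 19.710]. RSS = √0.363522 = 0.603.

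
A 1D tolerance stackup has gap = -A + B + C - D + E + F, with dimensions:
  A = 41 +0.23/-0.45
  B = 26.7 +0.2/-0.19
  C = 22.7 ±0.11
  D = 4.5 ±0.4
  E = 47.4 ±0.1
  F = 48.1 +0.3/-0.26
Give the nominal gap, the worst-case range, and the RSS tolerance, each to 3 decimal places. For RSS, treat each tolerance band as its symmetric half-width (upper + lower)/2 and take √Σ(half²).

nominal=99.400 wc=[98.110,100.960] rss=0.644

Stack each dimension's contribution:
  -A: nom -41.000 → Σnom=-41.000; wc +0.450/-0.230 → slack +0.450/-0.230; half-tol=0.340, Σhalf²=0.115600
  +B: nom +26.700 → Σnom=-14.300; wc +0.200/-0.190 → slack +0.650/-0.420; half-tol=0.195, Σhalf²=0.153625
  +C: nom +22.700 → Σnom=8.400; wc +0.110/-0.110 → slack +0.760/-0.530; half-tol=0.110, Σhalf²=0.165725
  -D: nom -4.500 → Σnom=3.900; wc +0.400/-0.400 → slack +1.160/-0.930; half-tol=0.400, Σhalf²=0.325725
  +E: nom +47.400 → Σnom=51.300; wc +0.100/-0.100 → slack +1.260/-1.030; half-tol=0.100, Σhalf²=0.335725
  +F: nom +48.100 → Σnom=99.400; wc +0.300/-0.260 → slack +1.560/-1.290; half-tol=0.280, Σhalf²=0.414125
Nominal = 99.400. Worst-case = [99.400 - 1.290, 99.400 + 1.560] = [98.110, 100.960]. RSS = √0.414125 = 0.644.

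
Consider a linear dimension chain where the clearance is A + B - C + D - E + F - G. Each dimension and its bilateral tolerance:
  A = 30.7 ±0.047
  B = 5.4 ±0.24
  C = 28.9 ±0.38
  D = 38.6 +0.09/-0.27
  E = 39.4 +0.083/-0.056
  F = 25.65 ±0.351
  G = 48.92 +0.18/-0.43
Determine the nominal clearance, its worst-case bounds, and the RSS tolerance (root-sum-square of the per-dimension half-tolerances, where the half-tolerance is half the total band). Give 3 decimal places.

Stack each dimension's contribution:
  +A: nom +30.700 → Σnom=30.700; wc +0.047/-0.047 → slack +0.047/-0.047; half-tol=0.047, Σhalf²=0.002209
  +B: nom +5.400 → Σnom=36.100; wc +0.240/-0.240 → slack +0.287/-0.287; half-tol=0.240, Σhalf²=0.059809
  -C: nom -28.900 → Σnom=7.200; wc +0.380/-0.380 → slack +0.667/-0.667; half-tol=0.380, Σhalf²=0.204209
  +D: nom +38.600 → Σnom=45.800; wc +0.090/-0.270 → slack +0.757/-0.937; half-tol=0.180, Σhalf²=0.236609
  -E: nom -39.400 → Σnom=6.400; wc +0.056/-0.083 → slack +0.813/-1.020; half-tol=0.070, Σhalf²=0.241439
  +F: nom +25.650 → Σnom=32.050; wc +0.351/-0.351 → slack +1.164/-1.371; half-tol=0.351, Σhalf²=0.364640
  -G: nom -48.920 → Σnom=-16.870; wc +0.430/-0.180 → slack +1.594/-1.551; half-tol=0.305, Σhalf²=0.457665
Nominal = -16.870. Worst-case = [-16.870 - 1.551, -16.870 + 1.594] = [-18.421, -15.276]. RSS = √0.457665 = 0.677.

nominal=-16.870 wc=[-18.421,-15.276] rss=0.677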